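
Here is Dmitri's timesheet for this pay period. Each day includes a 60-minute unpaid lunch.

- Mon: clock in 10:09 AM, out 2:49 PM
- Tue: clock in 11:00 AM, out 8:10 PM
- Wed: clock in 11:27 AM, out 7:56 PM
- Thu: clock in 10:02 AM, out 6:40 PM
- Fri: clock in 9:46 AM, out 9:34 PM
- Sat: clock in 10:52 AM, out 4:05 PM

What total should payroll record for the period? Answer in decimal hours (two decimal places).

41.97 hours

Mon: 10:09 AM–2:49 PM = 4 h 40 min; less 60 min break → 3 h 40 min
Tue: 11:00 AM–8:10 PM = 9 h 10 min; less 60 min break → 8 h 10 min
Wed: 11:27 AM–7:56 PM = 8 h 29 min; less 60 min break → 7 h 29 min
Thu: 10:02 AM–6:40 PM = 8 h 38 min; less 60 min break → 7 h 38 min
Fri: 9:46 AM–9:34 PM = 11 h 48 min; less 60 min break → 10 h 48 min
Sat: 10:52 AM–4:05 PM = 5 h 13 min; less 60 min break → 4 h 13 min
Total: 3 h 40 min + 8 h 10 min + 7 h 29 min + 7 h 38 min + 10 h 48 min + 4 h 13 min = 41 h 58 min.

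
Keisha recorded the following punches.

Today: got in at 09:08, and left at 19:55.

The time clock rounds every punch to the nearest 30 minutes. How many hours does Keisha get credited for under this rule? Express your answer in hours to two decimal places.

11.00 hours

Today: in 09:08→09:00, out 19:55→20:00; 11 h 0 min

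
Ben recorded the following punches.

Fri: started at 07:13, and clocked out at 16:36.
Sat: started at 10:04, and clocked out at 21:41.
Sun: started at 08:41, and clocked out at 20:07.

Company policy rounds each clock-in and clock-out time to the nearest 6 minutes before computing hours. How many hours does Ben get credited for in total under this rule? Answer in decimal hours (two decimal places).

32.40 hours

Fri: in 07:13→07:12, out 16:36→16:36; 9 h 24 min
Sat: in 10:04→10:06, out 21:41→21:42; 11 h 36 min
Sun: in 08:41→08:42, out 20:07→20:06; 11 h 24 min
Total credited: 32 h 24 min.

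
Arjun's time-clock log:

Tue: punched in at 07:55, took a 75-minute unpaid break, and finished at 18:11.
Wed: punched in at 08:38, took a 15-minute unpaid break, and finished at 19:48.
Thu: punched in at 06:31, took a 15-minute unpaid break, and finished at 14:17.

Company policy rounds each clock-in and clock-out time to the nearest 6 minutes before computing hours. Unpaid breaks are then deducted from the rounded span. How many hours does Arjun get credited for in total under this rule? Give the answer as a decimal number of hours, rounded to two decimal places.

27.55 hours

Tue: in 07:55→07:54, out 18:11→18:12; 10 h 18 min − 75 min = 9 h 3 min
Wed: in 08:38→08:36, out 19:48→19:48; 11 h 12 min − 15 min = 10 h 57 min
Thu: in 06:31→06:30, out 14:17→14:18; 7 h 48 min − 15 min = 7 h 33 min
Total credited: 27 h 33 min.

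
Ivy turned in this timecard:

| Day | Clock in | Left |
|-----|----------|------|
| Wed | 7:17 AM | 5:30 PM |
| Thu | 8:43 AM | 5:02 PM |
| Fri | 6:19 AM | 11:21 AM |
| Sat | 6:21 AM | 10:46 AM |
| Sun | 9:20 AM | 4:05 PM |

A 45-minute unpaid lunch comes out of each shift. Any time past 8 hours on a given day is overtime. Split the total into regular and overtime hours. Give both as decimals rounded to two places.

Regular 29.52 hours, overtime 1.47 hours

Wed: 7:17 AM–5:30 PM = 10 h 13 min; less 45 min break → 9 h 28 min
Thu: 8:43 AM–5:02 PM = 8 h 19 min; less 45 min break → 7 h 34 min
Fri: 6:19 AM–11:21 AM = 5 h 2 min; less 45 min break → 4 h 17 min
Sat: 6:21 AM–10:46 AM = 4 h 25 min; less 45 min break → 3 h 40 min
Sun: 9:20 AM–4:05 PM = 6 h 45 min; less 45 min break → 6 h 0 min
Wed reg 8 h 0 min / OT 1 h 28 min; Thu reg 7 h 34 min / OT 0 h 0 min; Fri reg 4 h 17 min / OT 0 h 0 min; Sat reg 3 h 40 min / OT 0 h 0 min; Sun reg 6 h 0 min / OT 0 h 0 min.
Totals: regular 29 h 31 min, overtime 1 h 28 min.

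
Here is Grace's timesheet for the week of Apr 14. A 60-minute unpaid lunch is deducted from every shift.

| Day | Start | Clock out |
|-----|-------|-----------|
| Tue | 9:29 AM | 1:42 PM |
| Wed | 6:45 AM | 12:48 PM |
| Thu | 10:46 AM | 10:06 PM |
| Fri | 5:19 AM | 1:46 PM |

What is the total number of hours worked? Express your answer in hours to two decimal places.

26.05 hours

Tue: 9:29 AM–1:42 PM = 4 h 13 min; less 60 min break → 3 h 13 min
Wed: 6:45 AM–12:48 PM = 6 h 3 min; less 60 min break → 5 h 3 min
Thu: 10:46 AM–10:06 PM = 11 h 20 min; less 60 min break → 10 h 20 min
Fri: 5:19 AM–1:46 PM = 8 h 27 min; less 60 min break → 7 h 27 min
Total: 3 h 13 min + 5 h 3 min + 10 h 20 min + 7 h 27 min = 26 h 3 min.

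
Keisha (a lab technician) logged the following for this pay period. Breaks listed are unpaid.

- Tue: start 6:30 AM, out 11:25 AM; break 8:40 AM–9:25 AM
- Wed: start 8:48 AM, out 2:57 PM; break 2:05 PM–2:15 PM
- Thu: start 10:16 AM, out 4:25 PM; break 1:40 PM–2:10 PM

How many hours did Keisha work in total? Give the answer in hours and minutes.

15 h 48 min

Tue: 6:30 AM–11:25 AM = 4 h 55 min; less 45 min break → 4 h 10 min
Wed: 8:48 AM–2:57 PM = 6 h 9 min; less 10 min break → 5 h 59 min
Thu: 10:16 AM–4:25 PM = 6 h 9 min; less 30 min break → 5 h 39 min
Total: 4 h 10 min + 5 h 59 min + 5 h 39 min = 15 h 48 min.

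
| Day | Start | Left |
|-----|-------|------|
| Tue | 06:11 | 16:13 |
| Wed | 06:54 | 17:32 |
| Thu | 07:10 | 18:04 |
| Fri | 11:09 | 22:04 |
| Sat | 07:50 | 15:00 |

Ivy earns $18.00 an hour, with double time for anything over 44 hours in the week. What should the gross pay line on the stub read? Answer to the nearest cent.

$995.40

Tue: 06:11–16:13 = 10 h 2 min
Wed: 06:54–17:32 = 10 h 38 min
Thu: 07:10–18:04 = 10 h 54 min
Fri: 11:09–22:04 = 10 h 55 min
Sat: 07:50–15:00 = 7 h 10 min
Total worked: 49 h 39 min = 2979 min.
Regular 44 h 0 min = 2640 min at $18.00/h; overtime 5 h 39 min = 339 min at $36.00/h.
Pay = (2640 × $18.00 + 339 × $36.00) ÷ 60 = $995.40.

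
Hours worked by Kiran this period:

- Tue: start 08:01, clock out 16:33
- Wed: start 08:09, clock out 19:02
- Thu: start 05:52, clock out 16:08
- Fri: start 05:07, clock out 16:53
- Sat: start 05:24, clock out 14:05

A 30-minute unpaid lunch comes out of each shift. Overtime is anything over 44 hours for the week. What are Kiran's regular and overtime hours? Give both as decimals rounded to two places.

Tue: 08:01–16:33 = 8 h 32 min; less 30 min break → 8 h 2 min
Wed: 08:09–19:02 = 10 h 53 min; less 30 min break → 10 h 23 min
Thu: 05:52–16:08 = 10 h 16 min; less 30 min break → 9 h 46 min
Fri: 05:07–16:53 = 11 h 46 min; less 30 min break → 11 h 16 min
Sat: 05:24–14:05 = 8 h 41 min; less 30 min break → 8 h 11 min
Total worked: 47 h 38 min = 47.63 h.
Threshold 44 h → overtime 3 h 38 min, regular 44 h 0 min.

Regular 44.00 hours, overtime 3.63 hours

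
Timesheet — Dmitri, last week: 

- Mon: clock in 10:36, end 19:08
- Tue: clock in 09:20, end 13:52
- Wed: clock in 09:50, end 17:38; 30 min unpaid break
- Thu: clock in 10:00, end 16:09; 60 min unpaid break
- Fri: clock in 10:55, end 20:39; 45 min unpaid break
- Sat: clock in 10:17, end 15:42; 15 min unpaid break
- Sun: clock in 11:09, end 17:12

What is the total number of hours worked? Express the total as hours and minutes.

Mon: 10:36–19:08 = 8 h 32 min
Tue: 09:20–13:52 = 4 h 32 min
Wed: 09:50–17:38 = 7 h 48 min; less 30 min break → 7 h 18 min
Thu: 10:00–16:09 = 6 h 9 min; less 60 min break → 5 h 9 min
Fri: 10:55–20:39 = 9 h 44 min; less 45 min break → 8 h 59 min
Sat: 10:17–15:42 = 5 h 25 min; less 15 min break → 5 h 10 min
Sun: 11:09–17:12 = 6 h 3 min
Total: 8 h 32 min + 4 h 32 min + 7 h 18 min + 5 h 9 min + 8 h 59 min + 5 h 10 min + 6 h 3 min = 45 h 43 min.

45 h 43 min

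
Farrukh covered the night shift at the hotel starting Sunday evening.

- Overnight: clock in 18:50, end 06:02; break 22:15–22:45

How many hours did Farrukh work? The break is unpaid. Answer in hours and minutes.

Overnight: 18:50 → midnight = 5 h 10 min; midnight → 06:02 = 6 h 2 min; span 11 h 12 min; less 30 min break → 10 h 42 min

10 h 42 min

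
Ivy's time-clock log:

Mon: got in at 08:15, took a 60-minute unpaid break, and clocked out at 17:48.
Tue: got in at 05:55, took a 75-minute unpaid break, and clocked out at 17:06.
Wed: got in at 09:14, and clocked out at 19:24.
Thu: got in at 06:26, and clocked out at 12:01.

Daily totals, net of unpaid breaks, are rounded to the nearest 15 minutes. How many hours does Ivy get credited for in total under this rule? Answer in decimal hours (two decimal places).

Mon: 08:15–17:48 = 9 h 33 min − 60 min = 8 h 33 min → rounds to 8 h 30 min
Tue: 05:55–17:06 = 11 h 11 min − 75 min = 9 h 56 min → rounds to 10 h 0 min
Wed: 09:14–19:24 = 10 h 10 min → rounds to 10 h 15 min
Thu: 06:26–12:01 = 5 h 35 min → rounds to 5 h 30 min
Total credited: 34 h 15 min.

34.25 hours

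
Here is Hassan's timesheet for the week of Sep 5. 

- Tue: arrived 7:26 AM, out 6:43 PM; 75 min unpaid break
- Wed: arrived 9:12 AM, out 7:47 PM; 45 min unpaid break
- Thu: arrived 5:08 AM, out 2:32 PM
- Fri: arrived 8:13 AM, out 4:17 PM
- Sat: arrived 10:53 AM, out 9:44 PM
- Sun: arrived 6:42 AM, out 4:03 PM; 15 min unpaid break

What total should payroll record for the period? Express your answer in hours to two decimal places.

Tue: 7:26 AM–6:43 PM = 11 h 17 min; less 75 min break → 10 h 2 min
Wed: 9:12 AM–7:47 PM = 10 h 35 min; less 45 min break → 9 h 50 min
Thu: 5:08 AM–2:32 PM = 9 h 24 min
Fri: 8:13 AM–4:17 PM = 8 h 4 min
Sat: 10:53 AM–9:44 PM = 10 h 51 min
Sun: 6:42 AM–4:03 PM = 9 h 21 min; less 15 min break → 9 h 6 min
Total: 10 h 2 min + 9 h 50 min + 9 h 24 min + 8 h 4 min + 10 h 51 min + 9 h 6 min = 57 h 17 min.

57.28 hours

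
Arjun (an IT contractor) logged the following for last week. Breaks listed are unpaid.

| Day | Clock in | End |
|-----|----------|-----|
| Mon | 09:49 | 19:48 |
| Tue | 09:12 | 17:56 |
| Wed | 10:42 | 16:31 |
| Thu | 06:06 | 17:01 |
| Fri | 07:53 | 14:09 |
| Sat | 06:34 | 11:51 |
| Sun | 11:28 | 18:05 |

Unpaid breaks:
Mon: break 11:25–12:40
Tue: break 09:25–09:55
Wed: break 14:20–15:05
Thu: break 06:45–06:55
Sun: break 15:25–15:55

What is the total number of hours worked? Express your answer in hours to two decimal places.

50.45 hours

Mon: 09:49–19:48 = 9 h 59 min; less 75 min break → 8 h 44 min
Tue: 09:12–17:56 = 8 h 44 min; less 30 min break → 8 h 14 min
Wed: 10:42–16:31 = 5 h 49 min; less 45 min break → 5 h 4 min
Thu: 06:06–17:01 = 10 h 55 min; less 10 min break → 10 h 45 min
Fri: 07:53–14:09 = 6 h 16 min
Sat: 06:34–11:51 = 5 h 17 min
Sun: 11:28–18:05 = 6 h 37 min; less 30 min break → 6 h 7 min
Total: 8 h 44 min + 8 h 14 min + 5 h 4 min + 10 h 45 min + 6 h 16 min + 5 h 17 min + 6 h 7 min = 50 h 27 min.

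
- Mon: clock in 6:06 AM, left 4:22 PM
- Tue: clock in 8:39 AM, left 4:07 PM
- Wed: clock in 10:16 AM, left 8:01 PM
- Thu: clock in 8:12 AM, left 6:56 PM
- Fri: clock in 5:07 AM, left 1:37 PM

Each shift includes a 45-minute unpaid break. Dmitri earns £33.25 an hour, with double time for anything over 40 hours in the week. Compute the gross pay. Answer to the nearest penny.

£1527.28

Mon: 6:06 AM–4:22 PM = 10 h 16 min; less 45 min break → 9 h 31 min
Tue: 8:39 AM–4:07 PM = 7 h 28 min; less 45 min break → 6 h 43 min
Wed: 10:16 AM–8:01 PM = 9 h 45 min; less 45 min break → 9 h 0 min
Thu: 8:12 AM–6:56 PM = 10 h 44 min; less 45 min break → 9 h 59 min
Fri: 5:07 AM–1:37 PM = 8 h 30 min; less 45 min break → 7 h 45 min
Total worked: 42 h 58 min = 2578 min.
Regular 40 h 0 min = 2400 min at £33.25/h; overtime 2 h 58 min = 178 min at £66.50/h.
Pay = (2400 × £33.25 + 178 × £66.50) ÷ 60 = £1527.28.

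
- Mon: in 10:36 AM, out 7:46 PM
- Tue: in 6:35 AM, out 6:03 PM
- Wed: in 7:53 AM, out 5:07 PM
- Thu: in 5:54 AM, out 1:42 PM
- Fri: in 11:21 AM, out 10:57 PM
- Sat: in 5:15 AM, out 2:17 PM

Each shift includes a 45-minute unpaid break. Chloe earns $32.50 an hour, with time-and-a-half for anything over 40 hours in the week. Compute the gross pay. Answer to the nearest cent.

$1972.75

Mon: 10:36 AM–7:46 PM = 9 h 10 min; less 45 min break → 8 h 25 min
Tue: 6:35 AM–6:03 PM = 11 h 28 min; less 45 min break → 10 h 43 min
Wed: 7:53 AM–5:07 PM = 9 h 14 min; less 45 min break → 8 h 29 min
Thu: 5:54 AM–1:42 PM = 7 h 48 min; less 45 min break → 7 h 3 min
Fri: 11:21 AM–10:57 PM = 11 h 36 min; less 45 min break → 10 h 51 min
Sat: 5:15 AM–2:17 PM = 9 h 2 min; less 45 min break → 8 h 17 min
Total worked: 53 h 48 min = 3228 min.
Regular 40 h 0 min = 2400 min at $32.50/h; overtime 13 h 48 min = 828 min at $48.75/h.
Pay = (2400 × $32.50 + 828 × $48.75) ÷ 60 = $1972.75.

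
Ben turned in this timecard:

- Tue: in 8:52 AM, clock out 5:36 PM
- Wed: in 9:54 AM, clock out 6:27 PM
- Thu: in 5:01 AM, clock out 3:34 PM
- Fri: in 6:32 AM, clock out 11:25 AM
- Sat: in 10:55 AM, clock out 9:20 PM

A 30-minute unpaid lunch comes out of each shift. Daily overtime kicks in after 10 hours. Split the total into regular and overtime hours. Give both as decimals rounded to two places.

Tue: 8:52 AM–5:36 PM = 8 h 44 min; less 30 min break → 8 h 14 min
Wed: 9:54 AM–6:27 PM = 8 h 33 min; less 30 min break → 8 h 3 min
Thu: 5:01 AM–3:34 PM = 10 h 33 min; less 30 min break → 10 h 3 min
Fri: 6:32 AM–11:25 AM = 4 h 53 min; less 30 min break → 4 h 23 min
Sat: 10:55 AM–9:20 PM = 10 h 25 min; less 30 min break → 9 h 55 min
Tue reg 8 h 14 min / OT 0 h 0 min; Wed reg 8 h 3 min / OT 0 h 0 min; Thu reg 10 h 0 min / OT 0 h 3 min; Fri reg 4 h 23 min / OT 0 h 0 min; Sat reg 9 h 55 min / OT 0 h 0 min.
Totals: regular 40 h 35 min, overtime 0 h 3 min.

Regular 40.58 hours, overtime 0.05 hours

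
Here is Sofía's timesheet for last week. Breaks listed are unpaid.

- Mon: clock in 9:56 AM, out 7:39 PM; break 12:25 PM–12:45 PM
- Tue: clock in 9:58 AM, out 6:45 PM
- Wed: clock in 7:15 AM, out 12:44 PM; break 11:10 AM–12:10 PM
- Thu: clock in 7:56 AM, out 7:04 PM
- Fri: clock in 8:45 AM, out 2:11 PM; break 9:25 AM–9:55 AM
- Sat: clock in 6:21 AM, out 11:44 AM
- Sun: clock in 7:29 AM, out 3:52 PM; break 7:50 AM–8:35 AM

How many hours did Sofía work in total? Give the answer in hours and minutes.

Mon: 9:56 AM–7:39 PM = 9 h 43 min; less 20 min break → 9 h 23 min
Tue: 9:58 AM–6:45 PM = 8 h 47 min
Wed: 7:15 AM–12:44 PM = 5 h 29 min; less 60 min break → 4 h 29 min
Thu: 7:56 AM–7:04 PM = 11 h 8 min
Fri: 8:45 AM–2:11 PM = 5 h 26 min; less 30 min break → 4 h 56 min
Sat: 6:21 AM–11:44 AM = 5 h 23 min
Sun: 7:29 AM–3:52 PM = 8 h 23 min; less 45 min break → 7 h 38 min
Total: 9 h 23 min + 8 h 47 min + 4 h 29 min + 11 h 8 min + 4 h 56 min + 5 h 23 min + 7 h 38 min = 51 h 44 min.

51 h 44 min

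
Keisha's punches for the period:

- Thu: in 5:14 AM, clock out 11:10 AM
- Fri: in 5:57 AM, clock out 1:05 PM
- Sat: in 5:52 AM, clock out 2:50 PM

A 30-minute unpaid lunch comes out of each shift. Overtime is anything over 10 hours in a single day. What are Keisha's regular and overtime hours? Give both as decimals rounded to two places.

Thu: 5:14 AM–11:10 AM = 5 h 56 min; less 30 min break → 5 h 26 min
Fri: 5:57 AM–1:05 PM = 7 h 8 min; less 30 min break → 6 h 38 min
Sat: 5:52 AM–2:50 PM = 8 h 58 min; less 30 min break → 8 h 28 min
Thu reg 5 h 26 min / OT 0 h 0 min; Fri reg 6 h 38 min / OT 0 h 0 min; Sat reg 8 h 28 min / OT 0 h 0 min.
Totals: regular 20 h 32 min, overtime 0 h 0 min.

Regular 20.53 hours, overtime 0.00 hours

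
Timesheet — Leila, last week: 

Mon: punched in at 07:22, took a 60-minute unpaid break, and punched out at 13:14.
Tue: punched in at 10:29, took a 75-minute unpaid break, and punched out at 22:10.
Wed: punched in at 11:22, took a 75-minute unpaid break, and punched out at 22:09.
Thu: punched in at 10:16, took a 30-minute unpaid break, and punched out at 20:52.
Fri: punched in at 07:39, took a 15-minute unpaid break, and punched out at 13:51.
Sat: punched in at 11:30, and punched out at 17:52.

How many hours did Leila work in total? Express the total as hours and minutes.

Mon: 07:22–13:14 = 5 h 52 min; less 60 min break → 4 h 52 min
Tue: 10:29–22:10 = 11 h 41 min; less 75 min break → 10 h 26 min
Wed: 11:22–22:09 = 10 h 47 min; less 75 min break → 9 h 32 min
Thu: 10:16–20:52 = 10 h 36 min; less 30 min break → 10 h 6 min
Fri: 07:39–13:51 = 6 h 12 min; less 15 min break → 5 h 57 min
Sat: 11:30–17:52 = 6 h 22 min
Total: 4 h 52 min + 10 h 26 min + 9 h 32 min + 10 h 6 min + 5 h 57 min + 6 h 22 min = 47 h 15 min.

47 h 15 min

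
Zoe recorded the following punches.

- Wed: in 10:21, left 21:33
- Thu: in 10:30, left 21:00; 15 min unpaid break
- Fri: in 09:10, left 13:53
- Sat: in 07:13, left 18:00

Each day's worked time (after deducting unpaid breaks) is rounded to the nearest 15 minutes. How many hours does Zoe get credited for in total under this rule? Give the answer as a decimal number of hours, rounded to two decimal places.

37.00 hours

Wed: 10:21–21:33 = 11 h 12 min → rounds to 11 h 15 min
Thu: 10:30–21:00 = 10 h 30 min − 15 min = 10 h 15 min → rounds to 10 h 15 min
Fri: 09:10–13:53 = 4 h 43 min → rounds to 4 h 45 min
Sat: 07:13–18:00 = 10 h 47 min → rounds to 10 h 45 min
Total credited: 37 h 0 min.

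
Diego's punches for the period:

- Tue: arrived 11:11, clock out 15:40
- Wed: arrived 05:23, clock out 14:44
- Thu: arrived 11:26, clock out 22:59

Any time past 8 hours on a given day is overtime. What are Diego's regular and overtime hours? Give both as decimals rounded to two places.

Tue: 11:11–15:40 = 4 h 29 min
Wed: 05:23–14:44 = 9 h 21 min
Thu: 11:26–22:59 = 11 h 33 min
Tue reg 4 h 29 min / OT 0 h 0 min; Wed reg 8 h 0 min / OT 1 h 21 min; Thu reg 8 h 0 min / OT 3 h 33 min.
Totals: regular 20 h 29 min, overtime 4 h 54 min.

Regular 20.48 hours, overtime 4.90 hours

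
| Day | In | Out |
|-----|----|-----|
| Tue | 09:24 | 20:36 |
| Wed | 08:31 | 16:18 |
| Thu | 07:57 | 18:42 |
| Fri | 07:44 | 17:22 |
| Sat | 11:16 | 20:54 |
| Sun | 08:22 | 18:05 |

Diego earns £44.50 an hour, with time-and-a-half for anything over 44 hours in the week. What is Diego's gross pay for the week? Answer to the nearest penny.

Tue: 09:24–20:36 = 11 h 12 min
Wed: 08:31–16:18 = 7 h 47 min
Thu: 07:57–18:42 = 10 h 45 min
Fri: 07:44–17:22 = 9 h 38 min
Sat: 11:16–20:54 = 9 h 38 min
Sun: 08:22–18:05 = 9 h 43 min
Total worked: 58 h 43 min = 3523 min.
Regular 44 h 0 min = 2640 min at £44.50/h; overtime 14 h 43 min = 883 min at £66.75/h.
Pay = (2640 × £44.50 + 883 × £66.75) ÷ 60 = £2940.34.

£2940.34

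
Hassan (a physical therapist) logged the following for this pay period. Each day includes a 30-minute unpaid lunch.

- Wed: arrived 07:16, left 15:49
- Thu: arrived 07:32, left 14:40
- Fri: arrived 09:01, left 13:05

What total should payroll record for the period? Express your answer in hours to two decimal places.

Wed: 07:16–15:49 = 8 h 33 min; less 30 min break → 8 h 3 min
Thu: 07:32–14:40 = 7 h 8 min; less 30 min break → 6 h 38 min
Fri: 09:01–13:05 = 4 h 4 min; less 30 min break → 3 h 34 min
Total: 8 h 3 min + 6 h 38 min + 3 h 34 min = 18 h 15 min.

18.25 hours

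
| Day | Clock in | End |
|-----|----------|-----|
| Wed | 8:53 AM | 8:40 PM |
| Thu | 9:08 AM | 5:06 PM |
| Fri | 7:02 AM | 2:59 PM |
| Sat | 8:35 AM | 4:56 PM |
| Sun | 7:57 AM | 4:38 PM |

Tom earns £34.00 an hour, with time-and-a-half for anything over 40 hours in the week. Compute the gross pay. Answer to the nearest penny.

Wed: 8:53 AM–8:40 PM = 11 h 47 min
Thu: 9:08 AM–5:06 PM = 7 h 58 min
Fri: 7:02 AM–2:59 PM = 7 h 57 min
Sat: 8:35 AM–4:56 PM = 8 h 21 min
Sun: 7:57 AM–4:38 PM = 8 h 41 min
Total worked: 44 h 44 min = 2684 min.
Regular 40 h 0 min = 2400 min at £34.00/h; overtime 4 h 44 min = 284 min at £51.00/h.
Pay = (2400 × £34.00 + 284 × £51.00) ÷ 60 = £1601.40.

£1601.40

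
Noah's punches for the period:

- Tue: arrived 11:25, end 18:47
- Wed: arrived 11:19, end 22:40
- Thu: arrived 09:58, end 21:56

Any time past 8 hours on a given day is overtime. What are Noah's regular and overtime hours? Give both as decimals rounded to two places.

Regular 23.37 hours, overtime 7.32 hours

Tue: 11:25–18:47 = 7 h 22 min
Wed: 11:19–22:40 = 11 h 21 min
Thu: 09:58–21:56 = 11 h 58 min
Tue reg 7 h 22 min / OT 0 h 0 min; Wed reg 8 h 0 min / OT 3 h 21 min; Thu reg 8 h 0 min / OT 3 h 58 min.
Totals: regular 23 h 22 min, overtime 7 h 19 min.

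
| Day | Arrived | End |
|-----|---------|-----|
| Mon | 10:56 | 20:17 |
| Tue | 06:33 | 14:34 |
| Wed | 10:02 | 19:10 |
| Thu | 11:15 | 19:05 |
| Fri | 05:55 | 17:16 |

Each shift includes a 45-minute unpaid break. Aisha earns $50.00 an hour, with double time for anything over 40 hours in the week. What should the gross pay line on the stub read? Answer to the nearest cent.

Mon: 10:56–20:17 = 9 h 21 min; less 45 min break → 8 h 36 min
Tue: 06:33–14:34 = 8 h 1 min; less 45 min break → 7 h 16 min
Wed: 10:02–19:10 = 9 h 8 min; less 45 min break → 8 h 23 min
Thu: 11:15–19:05 = 7 h 50 min; less 45 min break → 7 h 5 min
Fri: 05:55–17:16 = 11 h 21 min; less 45 min break → 10 h 36 min
Total worked: 41 h 56 min = 2516 min.
Regular 40 h 0 min = 2400 min at $50.00/h; overtime 1 h 56 min = 116 min at $100.00/h.
Pay = (2400 × $50.00 + 116 × $100.00) ÷ 60 = $2193.33.

$2193.33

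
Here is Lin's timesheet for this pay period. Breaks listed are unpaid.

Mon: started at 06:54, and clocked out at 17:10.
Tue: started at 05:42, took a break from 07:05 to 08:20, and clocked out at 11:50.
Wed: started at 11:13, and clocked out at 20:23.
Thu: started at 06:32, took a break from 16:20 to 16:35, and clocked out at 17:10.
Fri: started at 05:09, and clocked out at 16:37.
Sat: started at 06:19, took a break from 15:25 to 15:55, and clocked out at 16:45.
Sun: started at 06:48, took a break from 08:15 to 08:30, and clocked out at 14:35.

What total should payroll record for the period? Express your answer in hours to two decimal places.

63.63 hours

Mon: 06:54–17:10 = 10 h 16 min
Tue: 05:42–11:50 = 6 h 8 min; less 75 min break → 4 h 53 min
Wed: 11:13–20:23 = 9 h 10 min
Thu: 06:32–17:10 = 10 h 38 min; less 15 min break → 10 h 23 min
Fri: 05:09–16:37 = 11 h 28 min
Sat: 06:19–16:45 = 10 h 26 min; less 30 min break → 9 h 56 min
Sun: 06:48–14:35 = 7 h 47 min; less 15 min break → 7 h 32 min
Total: 10 h 16 min + 4 h 53 min + 9 h 10 min + 10 h 23 min + 11 h 28 min + 9 h 56 min + 7 h 32 min = 63 h 38 min.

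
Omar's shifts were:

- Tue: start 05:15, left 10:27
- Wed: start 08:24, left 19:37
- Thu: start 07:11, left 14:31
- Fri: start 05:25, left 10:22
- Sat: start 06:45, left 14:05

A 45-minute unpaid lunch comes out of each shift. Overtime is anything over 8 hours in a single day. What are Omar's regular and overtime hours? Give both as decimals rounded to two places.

Regular 29.82 hours, overtime 2.47 hours

Tue: 05:15–10:27 = 5 h 12 min; less 45 min break → 4 h 27 min
Wed: 08:24–19:37 = 11 h 13 min; less 45 min break → 10 h 28 min
Thu: 07:11–14:31 = 7 h 20 min; less 45 min break → 6 h 35 min
Fri: 05:25–10:22 = 4 h 57 min; less 45 min break → 4 h 12 min
Sat: 06:45–14:05 = 7 h 20 min; less 45 min break → 6 h 35 min
Tue reg 4 h 27 min / OT 0 h 0 min; Wed reg 8 h 0 min / OT 2 h 28 min; Thu reg 6 h 35 min / OT 0 h 0 min; Fri reg 4 h 12 min / OT 0 h 0 min; Sat reg 6 h 35 min / OT 0 h 0 min.
Totals: regular 29 h 49 min, overtime 2 h 28 min.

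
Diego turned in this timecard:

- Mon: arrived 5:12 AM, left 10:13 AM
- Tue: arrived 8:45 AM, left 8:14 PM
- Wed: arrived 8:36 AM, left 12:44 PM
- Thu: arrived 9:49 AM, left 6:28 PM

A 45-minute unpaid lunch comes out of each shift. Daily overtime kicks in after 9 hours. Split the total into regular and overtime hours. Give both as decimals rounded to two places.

Mon: 5:12 AM–10:13 AM = 5 h 1 min; less 45 min break → 4 h 16 min
Tue: 8:45 AM–8:14 PM = 11 h 29 min; less 45 min break → 10 h 44 min
Wed: 8:36 AM–12:44 PM = 4 h 8 min; less 45 min break → 3 h 23 min
Thu: 9:49 AM–6:28 PM = 8 h 39 min; less 45 min break → 7 h 54 min
Mon reg 4 h 16 min / OT 0 h 0 min; Tue reg 9 h 0 min / OT 1 h 44 min; Wed reg 3 h 23 min / OT 0 h 0 min; Thu reg 7 h 54 min / OT 0 h 0 min.
Totals: regular 24 h 33 min, overtime 1 h 44 min.

Regular 24.55 hours, overtime 1.73 hours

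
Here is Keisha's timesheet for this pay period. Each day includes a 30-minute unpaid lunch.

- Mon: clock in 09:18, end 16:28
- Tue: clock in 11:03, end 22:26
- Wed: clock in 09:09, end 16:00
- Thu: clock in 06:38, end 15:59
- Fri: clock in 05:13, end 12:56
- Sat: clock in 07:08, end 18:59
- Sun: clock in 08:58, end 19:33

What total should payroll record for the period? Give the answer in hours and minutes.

61 h 24 min

Mon: 09:18–16:28 = 7 h 10 min; less 30 min break → 6 h 40 min
Tue: 11:03–22:26 = 11 h 23 min; less 30 min break → 10 h 53 min
Wed: 09:09–16:00 = 6 h 51 min; less 30 min break → 6 h 21 min
Thu: 06:38–15:59 = 9 h 21 min; less 30 min break → 8 h 51 min
Fri: 05:13–12:56 = 7 h 43 min; less 30 min break → 7 h 13 min
Sat: 07:08–18:59 = 11 h 51 min; less 30 min break → 11 h 21 min
Sun: 08:58–19:33 = 10 h 35 min; less 30 min break → 10 h 5 min
Total: 6 h 40 min + 10 h 53 min + 6 h 21 min + 8 h 51 min + 7 h 13 min + 11 h 21 min + 10 h 5 min = 61 h 24 min.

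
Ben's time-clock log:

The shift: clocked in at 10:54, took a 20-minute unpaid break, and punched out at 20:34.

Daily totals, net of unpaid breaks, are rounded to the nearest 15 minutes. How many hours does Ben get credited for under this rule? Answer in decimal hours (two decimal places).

9.25 hours

The shift: 10:54–20:34 = 9 h 40 min − 20 min = 9 h 20 min → rounds to 9 h 15 min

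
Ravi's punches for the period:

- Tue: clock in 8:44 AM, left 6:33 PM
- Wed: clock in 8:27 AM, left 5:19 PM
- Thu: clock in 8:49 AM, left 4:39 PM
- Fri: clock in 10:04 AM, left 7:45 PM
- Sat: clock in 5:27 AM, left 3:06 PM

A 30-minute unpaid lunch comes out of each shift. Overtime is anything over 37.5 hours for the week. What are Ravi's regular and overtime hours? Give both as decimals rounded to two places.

Regular 37.50 hours, overtime 5.85 hours

Tue: 8:44 AM–6:33 PM = 9 h 49 min; less 30 min break → 9 h 19 min
Wed: 8:27 AM–5:19 PM = 8 h 52 min; less 30 min break → 8 h 22 min
Thu: 8:49 AM–4:39 PM = 7 h 50 min; less 30 min break → 7 h 20 min
Fri: 10:04 AM–7:45 PM = 9 h 41 min; less 30 min break → 9 h 11 min
Sat: 5:27 AM–3:06 PM = 9 h 39 min; less 30 min break → 9 h 9 min
Total worked: 43 h 21 min = 43.35 h.
Threshold 37.5 h → overtime 5 h 51 min, regular 37 h 30 min.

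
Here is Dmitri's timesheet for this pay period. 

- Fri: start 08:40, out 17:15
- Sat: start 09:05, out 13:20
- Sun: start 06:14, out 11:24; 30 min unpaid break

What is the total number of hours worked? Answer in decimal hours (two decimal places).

17.50 hours

Fri: 08:40–17:15 = 8 h 35 min
Sat: 09:05–13:20 = 4 h 15 min
Sun: 06:14–11:24 = 5 h 10 min; less 30 min break → 4 h 40 min
Total: 8 h 35 min + 4 h 15 min + 4 h 40 min = 17 h 30 min.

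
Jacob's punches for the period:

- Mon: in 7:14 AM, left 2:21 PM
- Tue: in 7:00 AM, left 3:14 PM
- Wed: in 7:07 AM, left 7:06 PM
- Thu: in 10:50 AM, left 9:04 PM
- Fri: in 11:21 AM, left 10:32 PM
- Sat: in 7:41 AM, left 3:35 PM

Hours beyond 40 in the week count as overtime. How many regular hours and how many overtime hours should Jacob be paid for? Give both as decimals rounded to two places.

Mon: 7:14 AM–2:21 PM = 7 h 7 min
Tue: 7:00 AM–3:14 PM = 8 h 14 min
Wed: 7:07 AM–7:06 PM = 11 h 59 min
Thu: 10:50 AM–9:04 PM = 10 h 14 min
Fri: 11:21 AM–10:32 PM = 11 h 11 min
Sat: 7:41 AM–3:35 PM = 7 h 54 min
Total worked: 56 h 39 min = 56.65 h.
Threshold 40 h → overtime 16 h 39 min, regular 40 h 0 min.

Regular 40.00 hours, overtime 16.65 hours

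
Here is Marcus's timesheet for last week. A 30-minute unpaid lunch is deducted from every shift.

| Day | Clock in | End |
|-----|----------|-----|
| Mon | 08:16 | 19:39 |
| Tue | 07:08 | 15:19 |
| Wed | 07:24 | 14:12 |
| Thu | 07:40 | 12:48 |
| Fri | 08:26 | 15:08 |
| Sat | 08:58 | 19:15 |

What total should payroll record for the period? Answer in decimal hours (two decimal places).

45.48 hours

Mon: 08:16–19:39 = 11 h 23 min; less 30 min break → 10 h 53 min
Tue: 07:08–15:19 = 8 h 11 min; less 30 min break → 7 h 41 min
Wed: 07:24–14:12 = 6 h 48 min; less 30 min break → 6 h 18 min
Thu: 07:40–12:48 = 5 h 8 min; less 30 min break → 4 h 38 min
Fri: 08:26–15:08 = 6 h 42 min; less 30 min break → 6 h 12 min
Sat: 08:58–19:15 = 10 h 17 min; less 30 min break → 9 h 47 min
Total: 10 h 53 min + 7 h 41 min + 6 h 18 min + 4 h 38 min + 6 h 12 min + 9 h 47 min = 45 h 29 min.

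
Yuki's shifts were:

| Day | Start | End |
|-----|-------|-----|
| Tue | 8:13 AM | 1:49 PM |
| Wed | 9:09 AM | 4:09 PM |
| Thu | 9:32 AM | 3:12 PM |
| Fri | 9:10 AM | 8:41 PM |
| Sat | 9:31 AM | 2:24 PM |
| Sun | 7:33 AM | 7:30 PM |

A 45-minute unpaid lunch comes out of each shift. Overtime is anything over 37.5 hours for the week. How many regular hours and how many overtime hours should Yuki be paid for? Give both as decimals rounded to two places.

Regular 37.50 hours, overtime 4.62 hours

Tue: 8:13 AM–1:49 PM = 5 h 36 min; less 45 min break → 4 h 51 min
Wed: 9:09 AM–4:09 PM = 7 h 0 min; less 45 min break → 6 h 15 min
Thu: 9:32 AM–3:12 PM = 5 h 40 min; less 45 min break → 4 h 55 min
Fri: 9:10 AM–8:41 PM = 11 h 31 min; less 45 min break → 10 h 46 min
Sat: 9:31 AM–2:24 PM = 4 h 53 min; less 45 min break → 4 h 8 min
Sun: 7:33 AM–7:30 PM = 11 h 57 min; less 45 min break → 11 h 12 min
Total worked: 42 h 7 min = 42.12 h.
Threshold 37.5 h → overtime 4 h 37 min, regular 37 h 30 min.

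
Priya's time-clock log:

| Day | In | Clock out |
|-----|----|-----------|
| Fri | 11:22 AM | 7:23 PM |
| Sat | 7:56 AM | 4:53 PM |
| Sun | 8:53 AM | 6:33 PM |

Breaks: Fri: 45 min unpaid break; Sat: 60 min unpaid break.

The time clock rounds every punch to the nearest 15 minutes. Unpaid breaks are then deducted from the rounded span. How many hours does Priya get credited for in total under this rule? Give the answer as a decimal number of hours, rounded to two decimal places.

25.00 hours

Fri: in 11:22 AM→11:15 AM, out 7:23 PM→7:30 PM; 8 h 15 min − 45 min = 7 h 30 min
Sat: in 7:56 AM→8:00 AM, out 4:53 PM→5:00 PM; 9 h 0 min − 60 min = 8 h 0 min
Sun: in 8:53 AM→9:00 AM, out 6:33 PM→6:30 PM; 9 h 30 min
Total credited: 25 h 0 min.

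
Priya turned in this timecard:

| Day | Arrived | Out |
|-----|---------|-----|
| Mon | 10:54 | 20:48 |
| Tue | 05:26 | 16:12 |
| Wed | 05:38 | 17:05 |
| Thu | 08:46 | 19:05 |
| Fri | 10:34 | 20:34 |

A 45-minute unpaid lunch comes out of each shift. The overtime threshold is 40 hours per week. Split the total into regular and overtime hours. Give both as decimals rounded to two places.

Mon: 10:54–20:48 = 9 h 54 min; less 45 min break → 9 h 9 min
Tue: 05:26–16:12 = 10 h 46 min; less 45 min break → 10 h 1 min
Wed: 05:38–17:05 = 11 h 27 min; less 45 min break → 10 h 42 min
Thu: 08:46–19:05 = 10 h 19 min; less 45 min break → 9 h 34 min
Fri: 10:34–20:34 = 10 h 0 min; less 45 min break → 9 h 15 min
Total worked: 48 h 41 min = 48.68 h.
Threshold 40 h → overtime 8 h 41 min, regular 40 h 0 min.

Regular 40.00 hours, overtime 8.68 hours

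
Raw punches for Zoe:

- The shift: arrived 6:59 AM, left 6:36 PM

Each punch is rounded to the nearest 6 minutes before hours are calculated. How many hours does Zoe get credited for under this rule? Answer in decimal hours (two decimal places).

The shift: in 6:59 AM→7:00 AM, out 6:36 PM→6:36 PM; 11 h 36 min

11.60 hours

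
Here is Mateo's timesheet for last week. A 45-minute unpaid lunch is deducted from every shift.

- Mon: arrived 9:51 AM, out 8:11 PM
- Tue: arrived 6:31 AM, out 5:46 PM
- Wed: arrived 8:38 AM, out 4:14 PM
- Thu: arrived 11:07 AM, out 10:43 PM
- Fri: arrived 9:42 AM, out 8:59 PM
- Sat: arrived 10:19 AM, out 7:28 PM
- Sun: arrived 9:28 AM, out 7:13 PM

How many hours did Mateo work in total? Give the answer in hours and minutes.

Mon: 9:51 AM–8:11 PM = 10 h 20 min; less 45 min break → 9 h 35 min
Tue: 6:31 AM–5:46 PM = 11 h 15 min; less 45 min break → 10 h 30 min
Wed: 8:38 AM–4:14 PM = 7 h 36 min; less 45 min break → 6 h 51 min
Thu: 11:07 AM–10:43 PM = 11 h 36 min; less 45 min break → 10 h 51 min
Fri: 9:42 AM–8:59 PM = 11 h 17 min; less 45 min break → 10 h 32 min
Sat: 10:19 AM–7:28 PM = 9 h 9 min; less 45 min break → 8 h 24 min
Sun: 9:28 AM–7:13 PM = 9 h 45 min; less 45 min break → 9 h 0 min
Total: 9 h 35 min + 10 h 30 min + 6 h 51 min + 10 h 51 min + 10 h 32 min + 8 h 24 min + 9 h 0 min = 65 h 43 min.

65 h 43 min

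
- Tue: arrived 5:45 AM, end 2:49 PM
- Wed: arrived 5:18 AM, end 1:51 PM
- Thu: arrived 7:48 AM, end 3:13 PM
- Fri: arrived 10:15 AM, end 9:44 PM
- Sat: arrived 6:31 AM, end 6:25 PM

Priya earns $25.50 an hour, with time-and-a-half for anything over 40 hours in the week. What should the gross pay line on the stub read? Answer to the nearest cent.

Tue: 5:45 AM–2:49 PM = 9 h 4 min
Wed: 5:18 AM–1:51 PM = 8 h 33 min
Thu: 7:48 AM–3:13 PM = 7 h 25 min
Fri: 10:15 AM–9:44 PM = 11 h 29 min
Sat: 6:31 AM–6:25 PM = 11 h 54 min
Total worked: 48 h 25 min = 2905 min.
Regular 40 h 0 min = 2400 min at $25.50/h; overtime 8 h 25 min = 505 min at $38.25/h.
Pay = (2400 × $25.50 + 505 × $38.25) ÷ 60 = $1341.94.

$1341.94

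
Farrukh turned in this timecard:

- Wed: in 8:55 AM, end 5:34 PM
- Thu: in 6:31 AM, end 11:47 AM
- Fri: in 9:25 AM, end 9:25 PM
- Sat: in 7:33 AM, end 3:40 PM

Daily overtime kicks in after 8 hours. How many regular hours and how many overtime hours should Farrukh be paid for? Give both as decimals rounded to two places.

Regular 29.27 hours, overtime 4.77 hours

Wed: 8:55 AM–5:34 PM = 8 h 39 min
Thu: 6:31 AM–11:47 AM = 5 h 16 min
Fri: 9:25 AM–9:25 PM = 12 h 0 min
Sat: 7:33 AM–3:40 PM = 8 h 7 min
Wed reg 8 h 0 min / OT 0 h 39 min; Thu reg 5 h 16 min / OT 0 h 0 min; Fri reg 8 h 0 min / OT 4 h 0 min; Sat reg 8 h 0 min / OT 0 h 7 min.
Totals: regular 29 h 16 min, overtime 4 h 46 min.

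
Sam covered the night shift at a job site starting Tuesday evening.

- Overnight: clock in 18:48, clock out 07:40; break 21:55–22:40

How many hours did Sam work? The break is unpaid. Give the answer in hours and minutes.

Overnight: 18:48 → midnight = 5 h 12 min; midnight → 07:40 = 7 h 40 min; span 12 h 52 min; less 45 min break → 12 h 7 min

12 h 7 min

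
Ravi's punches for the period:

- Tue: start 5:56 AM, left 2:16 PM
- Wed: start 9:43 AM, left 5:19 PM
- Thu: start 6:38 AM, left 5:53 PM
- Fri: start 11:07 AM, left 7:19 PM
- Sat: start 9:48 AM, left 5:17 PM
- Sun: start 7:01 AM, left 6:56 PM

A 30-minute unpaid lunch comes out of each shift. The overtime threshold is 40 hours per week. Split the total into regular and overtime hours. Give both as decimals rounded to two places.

Regular 40.00 hours, overtime 11.78 hours

Tue: 5:56 AM–2:16 PM = 8 h 20 min; less 30 min break → 7 h 50 min
Wed: 9:43 AM–5:19 PM = 7 h 36 min; less 30 min break → 7 h 6 min
Thu: 6:38 AM–5:53 PM = 11 h 15 min; less 30 min break → 10 h 45 min
Fri: 11:07 AM–7:19 PM = 8 h 12 min; less 30 min break → 7 h 42 min
Sat: 9:48 AM–5:17 PM = 7 h 29 min; less 30 min break → 6 h 59 min
Sun: 7:01 AM–6:56 PM = 11 h 55 min; less 30 min break → 11 h 25 min
Total worked: 51 h 47 min = 51.78 h.
Threshold 40 h → overtime 11 h 47 min, regular 40 h 0 min.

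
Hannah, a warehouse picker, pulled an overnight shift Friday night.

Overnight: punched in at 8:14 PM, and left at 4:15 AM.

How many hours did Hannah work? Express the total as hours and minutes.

8 h 1 min

Overnight: 8:14 PM → midnight = 3 h 46 min; midnight → 4:15 AM = 4 h 15 min; span 8 h 1 min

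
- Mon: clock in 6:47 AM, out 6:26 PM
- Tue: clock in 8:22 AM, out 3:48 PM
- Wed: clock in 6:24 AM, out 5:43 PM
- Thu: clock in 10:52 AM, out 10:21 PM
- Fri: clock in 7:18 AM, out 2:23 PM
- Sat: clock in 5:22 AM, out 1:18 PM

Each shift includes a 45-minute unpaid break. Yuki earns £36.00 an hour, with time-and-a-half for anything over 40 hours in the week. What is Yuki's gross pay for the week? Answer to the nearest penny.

£2109.60

Mon: 6:47 AM–6:26 PM = 11 h 39 min; less 45 min break → 10 h 54 min
Tue: 8:22 AM–3:48 PM = 7 h 26 min; less 45 min break → 6 h 41 min
Wed: 6:24 AM–5:43 PM = 11 h 19 min; less 45 min break → 10 h 34 min
Thu: 10:52 AM–10:21 PM = 11 h 29 min; less 45 min break → 10 h 44 min
Fri: 7:18 AM–2:23 PM = 7 h 5 min; less 45 min break → 6 h 20 min
Sat: 5:22 AM–1:18 PM = 7 h 56 min; less 45 min break → 7 h 11 min
Total worked: 52 h 24 min = 3144 min.
Regular 40 h 0 min = 2400 min at £36.00/h; overtime 12 h 24 min = 744 min at £54.00/h.
Pay = (2400 × £36.00 + 744 × £54.00) ÷ 60 = £2109.60.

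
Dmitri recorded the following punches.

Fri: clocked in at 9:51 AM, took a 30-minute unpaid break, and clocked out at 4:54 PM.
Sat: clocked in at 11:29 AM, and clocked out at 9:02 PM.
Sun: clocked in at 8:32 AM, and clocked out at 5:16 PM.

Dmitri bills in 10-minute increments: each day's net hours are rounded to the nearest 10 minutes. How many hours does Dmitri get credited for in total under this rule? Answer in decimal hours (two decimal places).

24.67 hours

Fri: 9:51 AM–4:54 PM = 7 h 3 min − 30 min = 6 h 33 min → rounds to 6 h 30 min
Sat: 11:29 AM–9:02 PM = 9 h 33 min → rounds to 9 h 30 min
Sun: 8:32 AM–5:16 PM = 8 h 44 min → rounds to 8 h 40 min
Total credited: 24 h 40 min.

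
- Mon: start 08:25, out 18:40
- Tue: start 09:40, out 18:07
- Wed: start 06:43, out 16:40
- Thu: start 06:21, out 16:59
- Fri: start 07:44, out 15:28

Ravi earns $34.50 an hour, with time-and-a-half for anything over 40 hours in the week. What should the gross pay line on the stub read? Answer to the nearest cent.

Mon: 08:25–18:40 = 10 h 15 min
Tue: 09:40–18:07 = 8 h 27 min
Wed: 06:43–16:40 = 9 h 57 min
Thu: 06:21–16:59 = 10 h 38 min
Fri: 07:44–15:28 = 7 h 44 min
Total worked: 47 h 1 min = 2821 min.
Regular 40 h 0 min = 2400 min at $34.50/h; overtime 7 h 1 min = 421 min at $51.75/h.
Pay = (2400 × $34.50 + 421 × $51.75) ÷ 60 = $1743.11.

$1743.11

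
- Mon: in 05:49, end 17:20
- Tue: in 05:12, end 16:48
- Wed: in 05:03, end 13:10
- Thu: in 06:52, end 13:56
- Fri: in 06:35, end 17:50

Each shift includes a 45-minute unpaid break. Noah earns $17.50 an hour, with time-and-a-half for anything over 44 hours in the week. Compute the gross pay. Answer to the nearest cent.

Mon: 05:49–17:20 = 11 h 31 min; less 45 min break → 10 h 46 min
Tue: 05:12–16:48 = 11 h 36 min; less 45 min break → 10 h 51 min
Wed: 05:03–13:10 = 8 h 7 min; less 45 min break → 7 h 22 min
Thu: 06:52–13:56 = 7 h 4 min; less 45 min break → 6 h 19 min
Fri: 06:35–17:50 = 11 h 15 min; less 45 min break → 10 h 30 min
Total worked: 45 h 48 min = 2748 min.
Regular 44 h 0 min = 2640 min at $17.50/h; overtime 1 h 48 min = 108 min at $26.25/h.
Pay = (2640 × $17.50 + 108 × $26.25) ÷ 60 = $817.25.

$817.25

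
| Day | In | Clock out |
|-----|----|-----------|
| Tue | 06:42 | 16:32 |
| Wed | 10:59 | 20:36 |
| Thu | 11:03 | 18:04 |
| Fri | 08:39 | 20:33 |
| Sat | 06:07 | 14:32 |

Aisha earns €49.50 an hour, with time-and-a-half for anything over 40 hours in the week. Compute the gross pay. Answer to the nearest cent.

€2483.66

Tue: 06:42–16:32 = 9 h 50 min
Wed: 10:59–20:36 = 9 h 37 min
Thu: 11:03–18:04 = 7 h 1 min
Fri: 08:39–20:33 = 11 h 54 min
Sat: 06:07–14:32 = 8 h 25 min
Total worked: 46 h 47 min = 2807 min.
Regular 40 h 0 min = 2400 min at €49.50/h; overtime 6 h 47 min = 407 min at €74.25/h.
Pay = (2400 × €49.50 + 407 × €74.25) ÷ 60 = €2483.66.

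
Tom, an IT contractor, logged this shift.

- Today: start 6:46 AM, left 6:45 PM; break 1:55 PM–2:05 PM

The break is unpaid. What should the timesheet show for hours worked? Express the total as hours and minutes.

11 h 49 min

Today: 6:46 AM–6:45 PM = 11 h 59 min; less 10 min break → 11 h 49 min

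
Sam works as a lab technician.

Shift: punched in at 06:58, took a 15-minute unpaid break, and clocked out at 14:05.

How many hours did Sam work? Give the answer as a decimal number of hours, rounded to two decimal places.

Shift: 06:58–14:05 = 7 h 7 min; less 15 min break → 6 h 52 min

6.87 hours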